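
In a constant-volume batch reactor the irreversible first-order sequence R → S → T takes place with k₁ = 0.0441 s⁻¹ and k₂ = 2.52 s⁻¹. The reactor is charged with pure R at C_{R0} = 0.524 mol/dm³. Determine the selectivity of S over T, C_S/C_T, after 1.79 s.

The intermediate concentration in a first-order A→B→C sequence is C_S = k₁C_{R0}(e^(−k₁t) − e^(−k₂t))/(k₂−k₁).
e^(−k₁t) = e^(−0.0441×1.79) = e^(−0.07894) = 0.9241; e^(−k₂t) = e^(−4.511) = 0.01099.
C_S = 0.0441×0.524/(2.52−0.0441) × (0.9241−0.01099) = 0.009333×0.9131 = 0.008522 mol/dm³.
C_R = C_{R0}e^(−k₁t) = 0.4842 mol/dm³, so C_T = C_{R0}−C_R−C_S = 0.03125 mol/dm³; C_S/C_T = 0.273.

0.273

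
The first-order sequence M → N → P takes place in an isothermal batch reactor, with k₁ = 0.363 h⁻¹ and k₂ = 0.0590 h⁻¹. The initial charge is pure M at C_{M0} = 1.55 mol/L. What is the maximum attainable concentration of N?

For a first-order series the maximum intermediate yield is C_{N,max}/C_{M0} = (k₁/k₂)^[k₂/(k₂−k₁)].
= (0.363/0.0590)^(0.0590/(0.0590−0.363)) = (6.153)^(-0.1941) = 0.7028.
C_{N,max} = 0.7028×1.55 = 1.09 mol/L.

1.09 mol/L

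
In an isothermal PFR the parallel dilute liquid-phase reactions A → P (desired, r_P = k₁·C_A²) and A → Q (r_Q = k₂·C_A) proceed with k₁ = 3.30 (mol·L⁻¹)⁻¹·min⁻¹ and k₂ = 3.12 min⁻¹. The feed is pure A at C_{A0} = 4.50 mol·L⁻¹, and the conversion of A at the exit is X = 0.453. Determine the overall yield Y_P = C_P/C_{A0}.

C_A = C_{A0}(1−X) = 2.461 mol·L⁻¹.
Along a PFR/batch, dC_Q/dC_A = −r_Q/(r_P+r_Q) = −k₂/(k₂+k₁·C_A).
Integrating from C_{A0} to C_A: C_Q = (3.12/3.30)·ln[(3.12+3.30·4.50)/(3.12+3.30·2.46)] = 0.9455·ln(17.97/11.24) = 0.4434 mol·L⁻¹.
Then C_P = (C_{A0}−C_A) − C_Q = 2.039 − 0.4434 = 1.595 mol·L⁻¹.
Y_P = C_P/C_{A0} = 1.595/4.50 = 0.354.

0.354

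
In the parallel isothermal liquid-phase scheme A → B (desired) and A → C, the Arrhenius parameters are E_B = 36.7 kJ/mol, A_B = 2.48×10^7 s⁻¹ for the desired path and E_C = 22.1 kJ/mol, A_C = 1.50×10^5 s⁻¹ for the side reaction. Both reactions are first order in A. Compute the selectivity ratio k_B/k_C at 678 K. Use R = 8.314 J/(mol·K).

With equal orders, S_{B/C} = k_B/k_C = (A_B/A_C)·exp[(E_C−E_B)/(RT)].
(E_C−E_B)/(RT) = (22.1−36.7)×10³/(8.314×678) = -14600/5637 = -2.590.
k_B/k_C = (2.48×10^7/1.50×10^5)·exp(-2.590) = 165.3 × 0.07501 = 12.4.

12.4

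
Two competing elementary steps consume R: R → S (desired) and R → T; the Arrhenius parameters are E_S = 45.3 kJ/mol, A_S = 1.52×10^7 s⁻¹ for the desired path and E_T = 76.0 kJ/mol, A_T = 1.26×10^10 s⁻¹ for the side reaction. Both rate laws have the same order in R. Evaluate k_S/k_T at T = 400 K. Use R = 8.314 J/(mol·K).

k_S/k_T = (A_S/A_T)·exp[−(E_S−E_T)/(RT)] = (A_S/A_T)·exp[(E_T−E_S)/(RT)].
(E_T−E_S)/(RT) = (76.0−45.3)×10³/(8.314×400) = 30700/3326 = 9.231.
k_S/k_T = (1.52×10^7/1.26×10^10)·exp(9.231) = 0.001206 × 10213 = 12.3.
Since E_S < E_T, lowering the temperature improves selectivity toward S.

12.3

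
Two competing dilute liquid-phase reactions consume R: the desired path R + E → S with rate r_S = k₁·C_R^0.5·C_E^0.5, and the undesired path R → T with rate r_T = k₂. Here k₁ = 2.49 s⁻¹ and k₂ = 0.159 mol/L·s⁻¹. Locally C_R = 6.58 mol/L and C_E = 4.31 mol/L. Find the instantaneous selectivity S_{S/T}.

83.4

S_{S/T} = r_S/r_T = (k₁·C_R^0.5·C_E^0.5)/(k₂) = (k₁/k₂)·C_R^0.5·C_E^0.5.
= (2.49×6.580^0.5×4.310^0.5) / (0.159) = 13.26/0.1590 = 83.4.
Since the desired path is higher order in R, keeping C_R high (PFR or concentrated feed) favours S.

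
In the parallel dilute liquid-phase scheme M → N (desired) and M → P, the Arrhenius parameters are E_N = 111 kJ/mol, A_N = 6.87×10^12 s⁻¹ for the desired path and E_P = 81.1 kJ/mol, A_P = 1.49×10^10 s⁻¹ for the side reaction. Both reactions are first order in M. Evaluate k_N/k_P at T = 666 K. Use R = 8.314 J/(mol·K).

With equal orders, S_{N/P} = k_N/k_P = (A_N/A_P)·exp[(E_P−E_N)/(RT)].
(E_P−E_N)/(RT) = (81.1−111)×10³/(8.314×666) = -29900/5537 = -5.400.
k_N/k_P = (6.87×10^12/1.49×10^10)·exp(-5.400) = 461.1 × 0.004517 = 2.08.
Since E_N > E_P, raising the temperature improves selectivity toward N.

2.08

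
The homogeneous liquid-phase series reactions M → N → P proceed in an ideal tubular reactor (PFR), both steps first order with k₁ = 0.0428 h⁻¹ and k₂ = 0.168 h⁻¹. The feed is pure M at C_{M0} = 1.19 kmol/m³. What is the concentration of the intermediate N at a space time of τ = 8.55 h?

For first-order series with pure M initially, C_N(τ) = k₁C_{M0}/(k₂−k₁)·(e^(−k₁τ) − e^(−k₂τ)).
e^(−k₁τ) = e^(−0.0428×8.55) = e^(−0.3659) = 0.6935; e^(−k₂τ) = e^(−1.436) = 0.2378.
C_N = 0.0428×1.19/(0.168−0.0428) × (0.6935−0.2378) = 0.4068×0.4558 = 0.1854 kmol/m³.

0.185 kmol/m³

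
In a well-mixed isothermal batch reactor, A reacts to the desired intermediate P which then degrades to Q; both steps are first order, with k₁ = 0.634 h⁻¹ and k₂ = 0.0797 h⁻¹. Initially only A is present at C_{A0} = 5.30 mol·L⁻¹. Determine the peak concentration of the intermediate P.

3.93 mol·L⁻¹

Evaluating C_P at t_opt = ln(k₂/k₁)/(k₂−k₁) gives C_{P,max}/C_{A0} = (k₁/k₂)^[k₂/(k₂−k₁)].
= (0.634/0.0797)^(0.0797/(0.0797−0.634)) = (7.955)^(-0.1438) = 0.7422.
C_{P,max} = 0.7422×5.30 = 3.93 mol·L⁻¹.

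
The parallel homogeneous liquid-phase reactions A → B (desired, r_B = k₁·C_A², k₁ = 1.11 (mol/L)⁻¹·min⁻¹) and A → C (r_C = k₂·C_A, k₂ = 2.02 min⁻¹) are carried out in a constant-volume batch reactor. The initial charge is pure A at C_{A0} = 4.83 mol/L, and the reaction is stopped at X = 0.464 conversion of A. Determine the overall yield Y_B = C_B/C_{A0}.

C_A = C_{A0}(1−X) = 2.589 mol/L.
Along a PFR/batch, dC_C/dC_A = −r_C/(r_B+r_C) = −k₂/(k₂+k₁·C_A).
Integrating from C_{A0} to C_A: C_C = (2.02/1.11)·ln[(2.02+1.11·4.83)/(2.02+1.11·2.59)] = 1.820·ln(7.381/4.894) = 0.7480 mol/L.
Then C_B = (C_{A0}−C_A) − C_C = 2.241 − 0.7480 = 1.493 mol/L.
Y_B = C_B/C_{A0} = 1.493/4.83 = 0.309.

0.309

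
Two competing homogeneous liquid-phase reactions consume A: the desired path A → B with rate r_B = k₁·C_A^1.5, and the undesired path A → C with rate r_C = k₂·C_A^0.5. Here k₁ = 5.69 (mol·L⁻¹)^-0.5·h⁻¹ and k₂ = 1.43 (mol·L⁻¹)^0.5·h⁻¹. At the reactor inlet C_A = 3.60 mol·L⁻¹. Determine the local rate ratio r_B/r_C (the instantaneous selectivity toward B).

14.3

S_{B/C} = r_B/r_C = (k₁·C_A^1.5)/(k₂·C_A^0.5) = (k₁/k₂)·C_A.
= (5.69×3.600^1.5) / (1.43×3.600^0.5) = 38.87/2.713 = 14.3.
Since the desired path is higher order in A, keeping C_A high (PFR or concentrated feed) favours B.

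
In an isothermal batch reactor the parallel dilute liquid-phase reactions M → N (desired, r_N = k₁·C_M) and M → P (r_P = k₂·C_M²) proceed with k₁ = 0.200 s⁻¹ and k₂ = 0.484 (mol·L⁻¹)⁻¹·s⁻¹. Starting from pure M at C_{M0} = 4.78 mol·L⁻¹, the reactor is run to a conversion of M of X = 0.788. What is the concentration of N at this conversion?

0.534 mol·L⁻¹

C_M = C_{M0}(1−X) = 1.013 mol·L⁻¹.
Along a PFR/batch, dC_N/dC_M = −r_N/(r_N+r_P) = −k₁/(k₁+k₂·C_M).
Integrating from C_{M0} to C_M: C_N = (0.200/0.484)·ln[(0.200+0.484·4.78)/(0.200+0.484·1.01)] = 0.4132·ln(2.514/0.6905) = 0.5339 mol·L⁻¹.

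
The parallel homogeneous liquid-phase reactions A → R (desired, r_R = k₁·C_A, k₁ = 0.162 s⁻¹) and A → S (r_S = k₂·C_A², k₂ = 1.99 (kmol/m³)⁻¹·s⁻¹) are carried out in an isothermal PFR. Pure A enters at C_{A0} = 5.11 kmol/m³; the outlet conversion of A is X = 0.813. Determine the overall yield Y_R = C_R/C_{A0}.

C_A = C_{A0}(1−X) = 0.9556 kmol/m³.
Along a PFR/batch, dC_R/dC_A = −r_R/(r_R+r_S) = −k₁/(k₁+k₂·C_A).
Integrating from C_{A0} to C_A: C_R = (0.162/1.99)·ln[(0.162+1.99·5.11)/(0.162+1.99·0.956)] = 0.08141·ln(10.33/2.064) = 0.1311 kmol/m³.
Y_R = C_R/C_{A0} = 0.1311/5.11 = 0.0257.

0.0257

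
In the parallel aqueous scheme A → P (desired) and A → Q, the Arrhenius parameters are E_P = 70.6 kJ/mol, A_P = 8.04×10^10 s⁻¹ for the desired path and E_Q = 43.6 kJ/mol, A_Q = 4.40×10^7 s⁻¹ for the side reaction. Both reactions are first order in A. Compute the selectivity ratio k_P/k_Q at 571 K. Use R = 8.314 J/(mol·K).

With equal orders, S_{P/Q} = k_P/k_Q = (A_P/A_Q)·exp[(E_Q−E_P)/(RT)].
(E_Q−E_P)/(RT) = (43.6−70.6)×10³/(8.314×571) = -27000/4747 = -5.687.
k_P/k_Q = (8.04×10^10/4.40×10^7)·exp(-5.687) = 1827 × 0.003388 = 6.19.

6.19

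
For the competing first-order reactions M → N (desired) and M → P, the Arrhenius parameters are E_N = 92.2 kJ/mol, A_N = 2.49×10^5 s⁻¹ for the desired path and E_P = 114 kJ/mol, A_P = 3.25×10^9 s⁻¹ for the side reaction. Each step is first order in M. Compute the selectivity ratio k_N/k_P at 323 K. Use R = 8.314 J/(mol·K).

Since both paths have the same order in M, the concentration cancels and S_{N/P} = k_N/k_P = (A_N/A_P)·exp[(E_P−E_N)/(RT)].
(E_P−E_N)/(RT) = (114−92.2)×10³/(8.314×323) = 21800/2685 = 8.118.
k_N/k_P = (2.49×10^5/3.25×10^9)·exp(8.118) = 7.662×10^-5 × 3354 = 0.257.
Since E_N < E_P, lowering the temperature improves selectivity toward N.

0.257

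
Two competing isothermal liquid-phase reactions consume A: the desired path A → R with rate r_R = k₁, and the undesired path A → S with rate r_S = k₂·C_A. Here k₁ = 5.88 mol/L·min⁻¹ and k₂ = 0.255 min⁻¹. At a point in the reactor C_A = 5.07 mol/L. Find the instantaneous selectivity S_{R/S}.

S_{R/S} = r_R/r_S = (k₁)/(k₂·C_A) = (k₁/k₂)·C_A⁻¹.
= (5.88) / (0.255×5.070) = 5.880/1.293 = 4.55.

4.55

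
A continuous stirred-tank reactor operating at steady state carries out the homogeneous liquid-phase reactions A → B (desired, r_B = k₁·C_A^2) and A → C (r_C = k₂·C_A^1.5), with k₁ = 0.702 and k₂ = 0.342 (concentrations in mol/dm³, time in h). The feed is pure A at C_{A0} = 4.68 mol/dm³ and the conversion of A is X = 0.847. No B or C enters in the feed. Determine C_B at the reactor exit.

Exit C_A = C_{A0}(1−X) = 4.68×0.153 = 0.7160 mol/dm³.
A CSTR operates uniformly at the exit composition, giving r_B = 0.3599 and r_C = 0.2072 (each k·C_A^n at C_A = 0.7160).
Fraction of consumed A going to B: r_B/(r_B+r_C) = 0.6346.
C_B = 0.6346·C_{A0}·X = 0.6346×4.68×0.847 = 2.52 mol/dm³.

2.52 mol/dm³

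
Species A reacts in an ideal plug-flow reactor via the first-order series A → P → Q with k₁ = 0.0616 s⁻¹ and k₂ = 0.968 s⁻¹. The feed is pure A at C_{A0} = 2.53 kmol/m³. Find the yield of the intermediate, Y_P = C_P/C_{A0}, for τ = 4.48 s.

The intermediate concentration in a first-order A→B→C sequence is C_P = k₁C_{A0}(e^(−k₁τ) − e^(−k₂τ))/(k₂−k₁).
e^(−k₁τ) = e^(−0.0616×4.48) = e^(−0.2760) = 0.7588; e^(−k₂τ) = e^(−4.337) = 0.01308.
C_P = 0.0616×2.53/(0.968−0.0616) × (0.7588−0.01308) = 0.1719×0.7458 = 0.1282 kmol/m³.
Y_P = C_P/C_{A0} = 0.1282/2.53 = 0.0507.

0.0507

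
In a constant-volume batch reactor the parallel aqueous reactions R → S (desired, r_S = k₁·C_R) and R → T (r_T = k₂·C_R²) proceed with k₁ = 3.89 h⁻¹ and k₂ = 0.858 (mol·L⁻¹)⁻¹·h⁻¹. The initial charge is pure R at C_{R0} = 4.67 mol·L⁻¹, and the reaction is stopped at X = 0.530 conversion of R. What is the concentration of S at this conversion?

1.42 mol·L⁻¹

C_R = C_{R0}(1−X) = 2.195 mol·L⁻¹.
Along a PFR/batch, dC_S/dC_R = −r_S/(r_S+r_T) = −k₁/(k₁+k₂·C_R).
Integrating from C_{R0} to C_R: C_S = (3.89/0.858)·ln[(3.89+0.858·4.67)/(3.89+0.858·2.19)] = 4.534·ln(7.897/5.773) = 1.420 mol·L⁻¹.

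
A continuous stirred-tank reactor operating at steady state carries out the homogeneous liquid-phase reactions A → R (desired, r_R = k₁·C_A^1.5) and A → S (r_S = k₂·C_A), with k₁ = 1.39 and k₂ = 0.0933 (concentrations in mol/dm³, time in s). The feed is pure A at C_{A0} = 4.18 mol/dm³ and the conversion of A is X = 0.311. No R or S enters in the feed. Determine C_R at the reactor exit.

Exit C_A = C_{A0}(1−X) = 4.18×0.689 = 2.880 mol/dm³.
A CSTR operates uniformly at the exit composition, giving r_R = 6.794 and r_S = 0.2687 (each k·C_A^n at C_A = 2.880).
Fraction of consumed A going to R: r_R/(r_R+r_S) = 0.9620.
C_R = 0.9620·C_{A0}·X = 0.9620×4.18×0.311 = 1.25 mol/dm³.

1.25 mol/dm³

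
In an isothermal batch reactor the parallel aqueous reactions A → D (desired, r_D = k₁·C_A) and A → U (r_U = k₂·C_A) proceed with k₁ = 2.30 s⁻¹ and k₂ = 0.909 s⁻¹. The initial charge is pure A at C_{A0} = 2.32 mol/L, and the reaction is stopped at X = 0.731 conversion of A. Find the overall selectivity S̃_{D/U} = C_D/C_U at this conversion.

C_A = C_{A0}(1−X) = 0.6241 mol/L.
Both paths are first order in A, so the instantaneous fraction to D is constant: dC_D/d(−C_A) = k₁/(k₁+k₂) = 0.7167.
C_D = 0.7167·(C_{A0}−C_A) = 0.7167×1.696 = 1.22 mol/L.
C_U = (C_{A0}−C_A)−C_D = 0.4804 mol/L; S̃_{D/U} = 1.216/0.4804 = 2.53.

2.53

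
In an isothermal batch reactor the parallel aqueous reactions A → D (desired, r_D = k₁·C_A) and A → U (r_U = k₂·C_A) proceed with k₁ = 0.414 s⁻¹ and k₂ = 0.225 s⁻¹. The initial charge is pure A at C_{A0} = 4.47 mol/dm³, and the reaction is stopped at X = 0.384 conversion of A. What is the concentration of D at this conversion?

C_A = C_{A0}(1−X) = 2.754 mol/dm³.
Both paths are first order in A, so the instantaneous fraction to D is constant: dC_D/d(−C_A) = k₁/(k₁+k₂) = 0.6479.
C_D = 0.6479·(C_{A0}−C_A) = 0.6479×1.716 = 1.11 mol/dm³.

1.11 mol/dm³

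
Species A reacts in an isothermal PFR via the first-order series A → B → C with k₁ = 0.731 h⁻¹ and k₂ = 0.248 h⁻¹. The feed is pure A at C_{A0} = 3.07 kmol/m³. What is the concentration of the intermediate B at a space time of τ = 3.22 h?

1.65 kmol/m³

Solving the coupled first-order balances gives C_B(τ) = [k₁/(k₂−k₁)]·C_{A0}·(e^(−k₁τ) − e^(−k₂τ)).
e^(−k₁τ) = e^(−0.731×3.22) = e^(−2.354) = 0.09501; e^(−k₂τ) = e^(−0.7986) = 0.4500.
C_B = 0.731×3.07/(0.248−0.731) × (0.09501−0.4500) = (-4.646)×(-0.3550) = 1.649 kmol/m³.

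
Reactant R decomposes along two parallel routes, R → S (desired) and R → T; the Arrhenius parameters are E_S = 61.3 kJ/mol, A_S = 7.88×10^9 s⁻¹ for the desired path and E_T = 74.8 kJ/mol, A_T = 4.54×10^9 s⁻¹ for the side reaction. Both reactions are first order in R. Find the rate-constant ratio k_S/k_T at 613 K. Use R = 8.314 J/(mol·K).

Since both paths have the same order in R, the concentration cancels and S_{S/T} = k_S/k_T = (A_S/A_T)·exp[(E_T−E_S)/(RT)].
(E_T−E_S)/(RT) = (74.8−61.3)×10³/(8.314×613) = 13500/5096 = 2.649.
k_S/k_T = (7.88×10^9/4.54×10^9)·exp(2.649) = 1.736 × 14.14 = 24.5.

24.5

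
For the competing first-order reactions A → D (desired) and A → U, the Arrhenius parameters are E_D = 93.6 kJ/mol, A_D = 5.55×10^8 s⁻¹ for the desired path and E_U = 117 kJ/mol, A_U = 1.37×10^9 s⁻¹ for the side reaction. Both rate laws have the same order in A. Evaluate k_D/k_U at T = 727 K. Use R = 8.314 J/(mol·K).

19.4

k_D/k_U = (A_D/A_U)·exp[−(E_D−E_U)/(RT)] = (A_D/A_U)·exp[(E_U−E_D)/(RT)].
(E_U−E_D)/(RT) = (117−93.6)×10³/(8.314×727) = 23400/6044 = 3.871.
k_D/k_U = (5.55×10^8/1.37×10^9)·exp(3.871) = 0.4051 × 48.01 = 19.4.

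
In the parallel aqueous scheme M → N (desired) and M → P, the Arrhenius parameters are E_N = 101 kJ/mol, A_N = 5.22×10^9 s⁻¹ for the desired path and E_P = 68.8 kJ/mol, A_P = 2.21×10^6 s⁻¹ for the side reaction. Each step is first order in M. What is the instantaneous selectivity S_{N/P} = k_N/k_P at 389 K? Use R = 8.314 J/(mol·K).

k_N/k_P = (A_N/A_P)·exp[−(E_N−E_P)/(RT)] = (A_N/A_P)·exp[(E_P−E_N)/(RT)].
(E_P−E_N)/(RT) = (68.8−101)×10³/(8.314×389) = -32200/3234 = -9.956.
k_N/k_P = (5.22×10^9/2.21×10^6)·exp(-9.956) = 2362 × 4.743×10^-5 = 0.112.
Since E_N > E_P, raising the temperature improves selectivity toward N.

0.112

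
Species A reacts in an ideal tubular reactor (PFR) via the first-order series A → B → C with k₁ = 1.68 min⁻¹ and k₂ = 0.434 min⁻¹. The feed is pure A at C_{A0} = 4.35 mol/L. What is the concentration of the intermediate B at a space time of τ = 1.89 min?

For first-order series with pure A initially, C_B(τ) = k₁C_{A0}/(k₂−k₁)·(e^(−k₁τ) − e^(−k₂τ)).
e^(−k₁τ) = e^(−1.68×1.89) = e^(−3.175) = 0.04179; e^(−k₂τ) = e^(−0.8203) = 0.4403.
C_B = 1.68×4.35/(0.434−1.68) × (0.04179−0.4403) = (-5.865)×(-0.3985) = 2.337 mol/L.

2.34 mol/L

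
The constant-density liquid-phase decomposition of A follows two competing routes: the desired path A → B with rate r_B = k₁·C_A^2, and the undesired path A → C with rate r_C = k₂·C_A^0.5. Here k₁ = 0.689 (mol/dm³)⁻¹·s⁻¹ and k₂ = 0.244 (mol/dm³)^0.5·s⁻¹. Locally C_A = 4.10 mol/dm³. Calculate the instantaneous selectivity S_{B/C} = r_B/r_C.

23.4

S_{B/C} = r_B/r_C = (k₁·C_A^2)/(k₂·C_A^0.5) = (k₁/k₂)·C_A^1.5.
= (0.689×4.100^2) / (0.244×4.100^0.5) = 11.58/0.4941 = 23.4.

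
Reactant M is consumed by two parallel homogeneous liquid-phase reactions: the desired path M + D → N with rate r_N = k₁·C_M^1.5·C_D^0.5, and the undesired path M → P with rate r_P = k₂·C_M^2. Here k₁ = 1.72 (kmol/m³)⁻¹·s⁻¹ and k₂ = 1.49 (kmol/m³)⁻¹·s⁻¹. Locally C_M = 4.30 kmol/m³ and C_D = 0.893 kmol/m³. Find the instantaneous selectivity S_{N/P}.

S_{N/P} = r_N/r_P = (k₁·C_M^1.5·C_D^0.5)/(k₂·C_M^2) = (k₁/k₂)·C_M^-0.5·C_D^0.5.
= (1.72×4.300^1.5×0.8930^0.5) / (1.49×4.300^2) = 14.49/27.55 = 0.526.
The undesired path is higher order in M, so low C_M (CSTR or dilute feed) favours N.

0.526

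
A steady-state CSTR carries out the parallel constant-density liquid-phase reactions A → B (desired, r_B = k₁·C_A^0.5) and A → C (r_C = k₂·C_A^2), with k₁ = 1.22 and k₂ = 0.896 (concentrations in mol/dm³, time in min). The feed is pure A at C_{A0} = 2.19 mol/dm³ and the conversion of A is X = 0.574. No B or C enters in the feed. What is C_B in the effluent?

0.756 mol/dm³

Exit C_A = C_{A0}(1−X) = 2.19×0.426 = 0.9329 mol/dm³.
Rates in a CSTR are evaluated at the outlet concentration: r_B = 1.22×0.9329^0.5 = 1.178, r_C = 0.896×0.9329^2 = 0.7799.
Fraction of consumed A going to B: r_B/(r_B+r_C) = 0.6018.
C_B = 0.6018·C_{A0}·X = 0.6018×2.19×0.574 = 0.756 mol/dm³.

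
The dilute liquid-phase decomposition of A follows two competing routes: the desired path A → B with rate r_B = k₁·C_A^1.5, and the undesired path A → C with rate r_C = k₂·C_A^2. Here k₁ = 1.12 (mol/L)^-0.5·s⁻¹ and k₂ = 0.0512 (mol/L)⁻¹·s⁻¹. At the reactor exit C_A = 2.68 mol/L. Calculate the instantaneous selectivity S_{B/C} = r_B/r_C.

13.4

S_{B/C} = r_B/r_C = (k₁·C_A^1.5)/(k₂·C_A^2) = (k₁/k₂)·C_A^-0.5.
= (1.12×2.680^1.5) / (0.0512×2.680^2) = 4.914/0.3677 = 13.4.
The undesired path is higher order in A, so low C_A (CSTR or dilute feed) favours B.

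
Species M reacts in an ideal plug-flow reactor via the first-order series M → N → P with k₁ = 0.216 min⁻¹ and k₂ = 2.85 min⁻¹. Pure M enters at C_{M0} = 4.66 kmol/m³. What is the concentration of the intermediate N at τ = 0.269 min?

For first-order series with pure M initially, C_N(τ) = k₁C_{M0}/(k₂−k₁)·(e^(−k₁τ) − e^(−k₂τ)).
e^(−k₁τ) = e^(−0.216×0.269) = e^(−0.05810) = 0.9436; e^(−k₂τ) = e^(−0.7667) = 0.4646.
C_N = 0.216×4.66/(2.85−0.216) × (0.9436−0.4646) = 0.3821×0.4790 = 0.1830 kmol/m³.

0.183 kmol/m³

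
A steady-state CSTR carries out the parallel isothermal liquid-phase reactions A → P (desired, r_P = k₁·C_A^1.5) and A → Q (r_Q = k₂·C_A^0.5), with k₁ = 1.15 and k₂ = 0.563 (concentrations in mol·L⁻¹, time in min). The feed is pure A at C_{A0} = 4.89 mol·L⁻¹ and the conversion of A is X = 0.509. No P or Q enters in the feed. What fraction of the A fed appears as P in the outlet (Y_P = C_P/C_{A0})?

Exit C_A = C_{A0}(1−X) = 4.89×0.491 = 2.401 mol·L⁻¹.
In a CSTR the entire volume is at exit conditions, so r_P = 1.15×2.401^1.5 = 4.278 and r_Q = 0.563×2.401^0.5 = 0.8724.
Fraction of consumed A going to P: r_P/(r_P+r_Q) = 0.8306.
C_P = 0.8306·C_{A0}·X = 0.8306×4.89×0.509 = 2.07 mol·L⁻¹; Y_P = C_P/C_{A0} = 0.423.

0.423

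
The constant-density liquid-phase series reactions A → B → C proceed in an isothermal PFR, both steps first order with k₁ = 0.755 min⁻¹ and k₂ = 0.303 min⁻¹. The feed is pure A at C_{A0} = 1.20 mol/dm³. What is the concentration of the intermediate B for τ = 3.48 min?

0.553 mol/dm³

For first-order series with pure A initially, C_B(τ) = k₁C_{A0}/(k₂−k₁)·(e^(−k₁τ) − e^(−k₂τ)).
e^(−k₁τ) = e^(−0.755×3.48) = e^(−2.627) = 0.07227; e^(−k₂τ) = e^(−1.054) = 0.3484.
C_B = 0.755×1.20/(0.303−0.755) × (0.07227−0.3484) = (-2.004)×(-0.2761) = 0.5535 mol/dm³.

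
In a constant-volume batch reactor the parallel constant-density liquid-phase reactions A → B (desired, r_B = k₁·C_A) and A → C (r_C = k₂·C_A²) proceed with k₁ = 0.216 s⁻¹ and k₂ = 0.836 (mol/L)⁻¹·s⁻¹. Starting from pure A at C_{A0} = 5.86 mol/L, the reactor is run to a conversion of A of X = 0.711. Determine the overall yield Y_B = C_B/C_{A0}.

0.0504

C_A = C_{A0}(1−X) = 1.694 mol/L.
Along a PFR/batch, dC_B/dC_A = −r_B/(r_B+r_C) = −k₁/(k₁+k₂·C_A).
Integrating from C_{A0} to C_A: C_B = (0.216/0.836)·ln[(0.216+0.836·5.86)/(0.216+0.836·1.69)] = 0.2584·ln(5.115/1.632) = 0.2952 mol/L.
Y_B = C_B/C_{A0} = 0.2952/5.86 = 0.0504.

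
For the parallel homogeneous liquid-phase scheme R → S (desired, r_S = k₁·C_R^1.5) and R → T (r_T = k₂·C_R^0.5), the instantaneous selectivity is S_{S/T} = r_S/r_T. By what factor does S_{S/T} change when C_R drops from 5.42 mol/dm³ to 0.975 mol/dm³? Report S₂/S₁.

0.180

S_{S/T} = (k₁/k₂)·C_R, so S₂/S₁ = (C_{R,2}/C_{R,1}).
= 0.975/5.42 = 0.180.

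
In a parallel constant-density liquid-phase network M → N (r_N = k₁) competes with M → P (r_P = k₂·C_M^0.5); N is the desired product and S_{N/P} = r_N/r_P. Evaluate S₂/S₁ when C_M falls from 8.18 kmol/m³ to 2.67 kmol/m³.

S_{N/P} = (k₁/k₂)·C_M^-0.5, so S₂/S₁ = (C_{M,2}/C_{M,1})^-0.5.
= (2.67/8.18)^(-0.5) = (0.3264)^(-0.5) = 1.75.
Selectivity toward N rises as C_M falls — low-concentration operation is favoured.

1.75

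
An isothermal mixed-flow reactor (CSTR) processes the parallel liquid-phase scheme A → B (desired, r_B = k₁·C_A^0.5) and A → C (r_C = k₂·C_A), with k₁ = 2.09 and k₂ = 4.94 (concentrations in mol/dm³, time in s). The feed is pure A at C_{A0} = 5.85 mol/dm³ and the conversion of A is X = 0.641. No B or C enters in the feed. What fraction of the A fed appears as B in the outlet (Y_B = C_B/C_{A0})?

0.145

Exit C_A = C_{A0}(1−X) = 5.85×0.359 = 2.100 mol/dm³.
A CSTR operates uniformly at the exit composition, giving r_B = 3.029 and r_C = 10.37 (each k·C_A^n at C_A = 2.100).
Fraction of consumed A going to B: r_B/(r_B+r_C) = 0.2260.
C_B = 0.2260·C_{A0}·X = 0.2260×5.85×0.641 = 0.847 mol/dm³; Y_B = C_B/C_{A0} = 0.145.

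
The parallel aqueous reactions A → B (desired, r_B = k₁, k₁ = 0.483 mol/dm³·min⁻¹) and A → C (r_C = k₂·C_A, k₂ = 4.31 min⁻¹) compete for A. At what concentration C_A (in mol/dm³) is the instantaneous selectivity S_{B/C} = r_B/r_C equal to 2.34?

0.0479 mol/dm³

S_{B/C} = (k₁/k₂)·C_A⁻¹ ⇒ C_A = (S·k₂/k₁)^(-1).
= (2.34×4.31/0.483)^(-1) = (20.88)^(-1) = 0.0479 mol/dm³.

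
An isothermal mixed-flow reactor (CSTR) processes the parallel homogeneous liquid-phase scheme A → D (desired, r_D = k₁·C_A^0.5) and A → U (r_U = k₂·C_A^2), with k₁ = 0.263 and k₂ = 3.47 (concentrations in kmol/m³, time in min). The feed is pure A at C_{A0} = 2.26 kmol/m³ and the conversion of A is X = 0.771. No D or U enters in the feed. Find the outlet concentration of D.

0.295 kmol/m³

Exit C_A = C_{A0}(1−X) = 2.26×0.229 = 0.5175 kmol/m³.
A CSTR operates uniformly at the exit composition, giving r_D = 0.1892 and r_U = 0.9294 (each k·C_A^n at C_A = 0.5175).
Fraction of consumed A going to D: r_D/(r_D+r_U) = 0.1691.
C_D = 0.1691·C_{A0}·X = 0.1691×2.26×0.771 = 0.295 kmol/m³.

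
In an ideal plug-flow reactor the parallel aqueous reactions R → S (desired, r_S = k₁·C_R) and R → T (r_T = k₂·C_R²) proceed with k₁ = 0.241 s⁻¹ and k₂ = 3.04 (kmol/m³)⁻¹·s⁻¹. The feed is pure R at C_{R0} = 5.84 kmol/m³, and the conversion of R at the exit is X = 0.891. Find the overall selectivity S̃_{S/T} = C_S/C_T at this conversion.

0.0333

C_R = C_{R0}(1−X) = 0.6366 kmol/m³.
Along a PFR/batch, dC_S/dC_R = −r_S/(r_S+r_T) = −k₁/(k₁+k₂·C_R).
Integrating from C_{R0} to C_R: C_S = (0.241/3.04)·ln[(0.241+3.04·5.84)/(0.241+3.04·0.637)] = 0.07928·ln(17.99/2.176) = 0.1675 kmol/m³.
C_T = (C_{R0}−C_R)−C_S = 5.036 kmol/m³; S̃_{S/T} = 0.1675/5.036 = 0.0333.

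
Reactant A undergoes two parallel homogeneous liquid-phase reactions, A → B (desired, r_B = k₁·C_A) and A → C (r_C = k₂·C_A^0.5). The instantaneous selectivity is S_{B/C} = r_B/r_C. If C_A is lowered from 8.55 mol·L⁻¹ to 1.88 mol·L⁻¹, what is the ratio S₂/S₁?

0.469

S_{B/C} = (k₁/k₂)·C_A^0.5, so S₂/S₁ = (C_{A,2}/C_{A,1})^0.5.
= (1.88/8.55)^0.5 = (0.2199)^0.5 = 0.469.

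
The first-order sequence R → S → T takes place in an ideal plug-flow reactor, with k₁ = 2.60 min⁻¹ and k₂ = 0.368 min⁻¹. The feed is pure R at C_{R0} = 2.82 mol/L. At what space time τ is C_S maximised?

0.876 min

The intermediate peaks when r₁ = r₂, i.e. k₁e^(−k₁τ) = k₂e^(−k₂τ), giving τ_opt = ln(k₂/k₁)/(k₂−k₁).
= ln(0.368/2.60)/(0.368−2.60) = ln(0.1415)/-2.232 = -1.955/-2.232 = 0.876 min.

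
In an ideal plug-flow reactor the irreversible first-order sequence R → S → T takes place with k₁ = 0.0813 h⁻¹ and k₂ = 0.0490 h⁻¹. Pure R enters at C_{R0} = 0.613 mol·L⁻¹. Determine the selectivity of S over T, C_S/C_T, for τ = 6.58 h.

5.35

Solving the coupled first-order balances gives C_S(τ) = [k₁/(k₂−k₁)]·C_{R0}·(e^(−k₁τ) − e^(−k₂τ)).
e^(−k₁τ) = e^(−0.0813×6.58) = e^(−0.5350) = 0.5857; e^(−k₂τ) = e^(−0.3224) = 0.7244.
C_S = 0.0813×0.613/(0.0490−0.0813) × (0.5857−0.7244) = (-1.543)×(-0.1387) = 0.2140 mol·L⁻¹.
C_R = C_{R0}e^(−k₁τ) = 0.3590 mol·L⁻¹, so C_T = C_{R0}−C_R−C_S = 0.03997 mol·L⁻¹; C_S/C_T = 5.35.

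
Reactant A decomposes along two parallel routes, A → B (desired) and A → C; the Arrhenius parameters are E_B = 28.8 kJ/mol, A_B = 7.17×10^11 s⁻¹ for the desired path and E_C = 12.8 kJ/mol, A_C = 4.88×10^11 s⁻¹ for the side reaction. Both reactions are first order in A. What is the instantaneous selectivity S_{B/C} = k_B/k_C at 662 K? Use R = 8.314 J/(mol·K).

Since both paths have the same order in A, the concentration cancels and S_{B/C} = k_B/k_C = (A_B/A_C)·exp[(E_C−E_B)/(RT)].
(E_C−E_B)/(RT) = (12.8−28.8)×10³/(8.314×662) = -16000/5504 = -2.907.
k_B/k_C = (7.17×10^11/4.88×10^11)·exp(-2.907) = 1.469 × 0.05464 = 0.0803.

0.0803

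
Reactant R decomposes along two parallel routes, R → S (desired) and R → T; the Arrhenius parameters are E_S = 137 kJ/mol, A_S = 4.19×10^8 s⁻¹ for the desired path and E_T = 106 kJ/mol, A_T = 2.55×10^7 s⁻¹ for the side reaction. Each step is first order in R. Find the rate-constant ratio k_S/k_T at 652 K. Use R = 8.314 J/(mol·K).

0.0540

Since both paths have the same order in R, the concentration cancels and S_{S/T} = k_S/k_T = (A_S/A_T)·exp[(E_T−E_S)/(RT)].
(E_T−E_S)/(RT) = (106−137)×10³/(8.314×652) = -31000/5421 = -5.719.
k_S/k_T = (4.19×10^8/2.55×10^7)·exp(-5.719) = 16.43 × 0.003284 = 0.0540.
Since E_S > E_T, raising the temperature improves selectivity toward S.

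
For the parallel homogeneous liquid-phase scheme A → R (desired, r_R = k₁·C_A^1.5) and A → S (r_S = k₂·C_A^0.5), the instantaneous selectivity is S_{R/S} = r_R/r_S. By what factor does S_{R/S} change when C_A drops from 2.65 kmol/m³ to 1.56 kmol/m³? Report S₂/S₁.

S_{R/S} = (k₁/k₂)·C_A, so S₂/S₁ = (C_{A,2}/C_{A,1}).
= 1.56/2.65 = 0.589.

0.589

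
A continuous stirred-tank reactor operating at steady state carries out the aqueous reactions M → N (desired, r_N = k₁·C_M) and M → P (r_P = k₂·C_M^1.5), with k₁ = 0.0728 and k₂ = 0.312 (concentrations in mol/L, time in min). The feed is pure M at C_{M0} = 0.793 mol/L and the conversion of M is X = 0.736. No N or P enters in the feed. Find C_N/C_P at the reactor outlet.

0.510

Exit C_M = C_{M0}(1−X) = 0.793×0.264 = 0.2094 mol/L.
Rates in a CSTR are evaluated at the outlet concentration: r_N = 0.0728×0.2094 = 0.01524, r_P = 0.312×0.2094^1.5 = 0.02989.
Overall selectivity = C_N/C_P = r_Nτ/(r_Pτ) = r_N/r_P = 0.510.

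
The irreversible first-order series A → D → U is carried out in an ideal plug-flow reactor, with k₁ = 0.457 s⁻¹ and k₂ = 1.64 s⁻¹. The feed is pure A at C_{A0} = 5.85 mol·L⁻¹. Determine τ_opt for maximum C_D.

Setting dC_D/dτ = 0 gives τ_opt = ln(k₂/k₁)/(k₂−k₁).
= ln(1.64/0.457)/(1.64−0.457) = ln(3.589)/1.183 = 1.278/1.183 = 1.08 s.

1.08 s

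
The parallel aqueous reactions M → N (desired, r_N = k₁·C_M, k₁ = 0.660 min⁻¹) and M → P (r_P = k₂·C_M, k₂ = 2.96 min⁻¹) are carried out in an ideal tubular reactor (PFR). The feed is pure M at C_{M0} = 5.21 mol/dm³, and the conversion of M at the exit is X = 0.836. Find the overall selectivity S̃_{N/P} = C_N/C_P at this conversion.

0.223

C_M = C_{M0}(1−X) = 0.8544 mol/dm³.
Both paths are first order in M, so the instantaneous fraction to N is constant: dC_N/d(−C_M) = k₁/(k₁+k₂) = 0.1823.
C_N = 0.1823·(C_{M0}−C_M) = 0.1823×4.356 = 0.794 mol/dm³.
C_P = (C_{M0}−C_M)−C_N = 3.561 mol/dm³; S̃_{N/P} = 0.7941/3.561 = 0.223.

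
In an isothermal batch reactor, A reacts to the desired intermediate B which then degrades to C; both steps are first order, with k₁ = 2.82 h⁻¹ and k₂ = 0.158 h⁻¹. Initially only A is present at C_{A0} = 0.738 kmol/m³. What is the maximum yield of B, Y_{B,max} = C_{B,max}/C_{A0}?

0.843

At the optimum, C_{B,max}/C_{A0} = (k₁/k₂)^[k₂/(k₂−k₁)].
= (2.82/0.158)^(0.158/(0.158−2.82)) = (17.85)^(-0.05935) = 0.8428.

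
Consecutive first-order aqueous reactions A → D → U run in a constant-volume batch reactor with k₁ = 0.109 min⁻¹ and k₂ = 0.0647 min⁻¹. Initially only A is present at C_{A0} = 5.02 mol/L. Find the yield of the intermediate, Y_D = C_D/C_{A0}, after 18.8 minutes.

0.412

Solving the coupled first-order balances gives C_D(t) = [k₁/(k₂−k₁)]·C_{A0}·(e^(−k₁t) − e^(−k₂t)).
e^(−k₁t) = e^(−0.109×18.8) = e^(−2.049) = 0.1288; e^(−k₂t) = e^(−1.216) = 0.2963.
C_D = 0.109×5.02/(0.0647−0.109) × (0.1288−0.2963) = (-12.35)×(-0.1675) = 2.069 mol/L.
Y_D = C_D/C_{A0} = 2.069/5.02 = 0.412.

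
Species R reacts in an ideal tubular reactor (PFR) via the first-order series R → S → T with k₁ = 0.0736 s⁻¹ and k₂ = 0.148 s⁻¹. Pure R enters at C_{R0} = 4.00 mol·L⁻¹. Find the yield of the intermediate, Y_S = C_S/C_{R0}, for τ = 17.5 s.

The intermediate concentration in a first-order A→B→C sequence is C_S = k₁C_{R0}(e^(−k₁τ) − e^(−k₂τ))/(k₂−k₁).
e^(−k₁τ) = e^(−0.0736×17.5) = e^(−1.288) = 0.2758; e^(−k₂τ) = e^(−2.590) = 0.07502.
C_S = 0.0736×4.00/(0.148−0.0736) × (0.2758−0.07502) = 3.957×0.2008 = 0.7946 mol·L⁻¹.
Y_S = C_S/C_{R0} = 0.7946/4.00 = 0.199.

0.199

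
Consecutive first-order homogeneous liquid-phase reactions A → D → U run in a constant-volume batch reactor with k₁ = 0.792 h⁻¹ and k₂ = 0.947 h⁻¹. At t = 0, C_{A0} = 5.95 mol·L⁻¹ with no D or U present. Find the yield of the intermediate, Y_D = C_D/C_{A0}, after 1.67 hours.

0.310

Solving the coupled first-order balances gives C_D(t) = [k₁/(k₂−k₁)]·C_{A0}·(e^(−k₁t) − e^(−k₂t)).
e^(−k₁t) = e^(−0.792×1.67) = e^(−1.323) = 0.2664; e^(−k₂t) = e^(−1.581) = 0.2057.
C_D = 0.792×5.95/(0.947−0.792) × (0.2664−0.2057) = 30.40×0.06076 = 1.847 mol·L⁻¹.
Y_D = C_D/C_{A0} = 1.847/5.95 = 0.310.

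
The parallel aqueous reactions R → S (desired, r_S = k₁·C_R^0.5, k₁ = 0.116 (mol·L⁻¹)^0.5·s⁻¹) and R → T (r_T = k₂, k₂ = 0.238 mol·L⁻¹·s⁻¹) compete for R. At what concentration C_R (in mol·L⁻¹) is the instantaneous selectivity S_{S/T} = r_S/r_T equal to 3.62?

55.2 mol·L⁻¹

S_{S/T} = (k₁/k₂)·C_R^0.5 ⇒ C_R = (S·k₂/k₁)^(2).
= (3.62×0.238/0.116)^(2) = (7.427)^(2) = 55.2 mol·L⁻¹.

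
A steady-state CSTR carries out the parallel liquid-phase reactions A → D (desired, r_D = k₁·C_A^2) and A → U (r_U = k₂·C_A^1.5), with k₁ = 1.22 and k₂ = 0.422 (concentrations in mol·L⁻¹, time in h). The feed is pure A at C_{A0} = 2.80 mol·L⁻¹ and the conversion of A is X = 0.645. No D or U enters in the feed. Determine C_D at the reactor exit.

Exit C_A = C_{A0}(1−X) = 2.80×0.355 = 0.9940 mol·L⁻¹.
A CSTR operates uniformly at the exit composition, giving r_D = 1.205 and r_U = 0.4182 (each k·C_A^n at C_A = 0.9940).
Fraction of consumed A going to D: r_D/(r_D+r_U) = 0.7424.
C_D = 0.7424·C_{A0}·X = 0.7424×2.80×0.645 = 1.34 mol·L⁻¹.

1.34 mol·L⁻¹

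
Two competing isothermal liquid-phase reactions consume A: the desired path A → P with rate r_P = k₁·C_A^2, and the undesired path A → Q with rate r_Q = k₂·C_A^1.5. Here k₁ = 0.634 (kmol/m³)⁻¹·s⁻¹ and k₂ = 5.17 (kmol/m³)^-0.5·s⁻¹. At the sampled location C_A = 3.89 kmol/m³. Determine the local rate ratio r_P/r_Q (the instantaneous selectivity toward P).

S_{P/Q} = r_P/r_Q = (k₁·C_A^2)/(k₂·C_A^1.5) = (k₁/k₂)·C_A^0.5.
= (0.634×3.890^2) / (5.17×3.890^1.5) = 9.594/39.67 = 0.242.
Since the desired path is higher order in A, keeping C_A high (PFR or concentrated feed) favours P.

0.242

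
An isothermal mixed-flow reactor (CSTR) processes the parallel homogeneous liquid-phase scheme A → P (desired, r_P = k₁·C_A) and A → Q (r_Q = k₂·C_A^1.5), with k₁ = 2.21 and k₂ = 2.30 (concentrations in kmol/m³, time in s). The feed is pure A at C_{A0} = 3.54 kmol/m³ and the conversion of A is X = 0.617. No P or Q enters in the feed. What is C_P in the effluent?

Exit C_A = C_{A0}(1−X) = 3.54×0.383 = 1.356 kmol/m³.
In a CSTR the entire volume is at exit conditions, so r_P = 2.21×1.356 = 2.996 and r_Q = 2.30×1.356^1.5 = 3.631.
Fraction of consumed A going to P: r_P/(r_P+r_Q) = 0.4521.
C_P = 0.4521·C_{A0}·X = 0.4521×3.54×0.617 = 0.988 kmol/m³.

0.988 kmol/m³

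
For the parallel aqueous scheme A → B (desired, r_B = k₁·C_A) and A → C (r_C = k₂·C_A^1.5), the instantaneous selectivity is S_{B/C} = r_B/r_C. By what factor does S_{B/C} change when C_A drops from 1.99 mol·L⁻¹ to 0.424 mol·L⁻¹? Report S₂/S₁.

2.17

S_{B/C} = (k₁/k₂)·C_A^-0.5, so S₂/S₁ = (C_{A,2}/C_{A,1})^-0.5.
= (0.424/1.99)^(-0.5) = (0.2131)^(-0.5) = 2.17.
Selectivity toward B rises as C_A falls — low-concentration operation is favoured.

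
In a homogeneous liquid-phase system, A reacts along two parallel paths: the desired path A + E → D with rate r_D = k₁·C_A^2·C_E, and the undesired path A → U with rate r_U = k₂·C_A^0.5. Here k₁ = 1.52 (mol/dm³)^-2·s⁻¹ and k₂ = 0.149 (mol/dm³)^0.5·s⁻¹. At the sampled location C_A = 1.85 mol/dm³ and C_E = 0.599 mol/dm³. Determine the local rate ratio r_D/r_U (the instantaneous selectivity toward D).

15.4

S_{D/U} = r_D/r_U = (k₁·C_A^2·C_E)/(k₂·C_A^0.5) = (k₁/k₂)·C_A^1.5·C_E.
= (1.52×1.850^2×0.5990) / (0.149×1.850^0.5) = 3.116/0.2027 = 15.4.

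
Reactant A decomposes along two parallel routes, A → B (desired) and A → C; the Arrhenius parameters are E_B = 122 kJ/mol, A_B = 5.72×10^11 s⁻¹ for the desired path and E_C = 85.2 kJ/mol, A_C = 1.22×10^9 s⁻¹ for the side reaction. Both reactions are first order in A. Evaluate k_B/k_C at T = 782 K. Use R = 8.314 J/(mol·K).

Since both paths have the same order in A, the concentration cancels and S_{B/C} = k_B/k_C = (A_B/A_C)·exp[(E_C−E_B)/(RT)].
(E_C−E_B)/(RT) = (85.2−122)×10³/(8.314×782) = -36800/6502 = -5.660.
k_B/k_C = (5.72×10^11/1.22×10^9)·exp(-5.660) = 468.9 × 0.003482 = 1.63.
Since E_B > E_C, raising the temperature improves selectivity toward B.

1.63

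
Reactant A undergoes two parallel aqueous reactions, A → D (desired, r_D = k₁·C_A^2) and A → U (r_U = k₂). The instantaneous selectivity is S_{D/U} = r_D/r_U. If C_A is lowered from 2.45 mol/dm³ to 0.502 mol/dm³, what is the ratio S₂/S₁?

0.0420

S_{D/U} = (k₁/k₂)·C_A^2, so S₂/S₁ = (C_{A,2}/C_{A,1})^2.
= (0.502/2.45)^2 = (0.2049)^2 = 0.0420.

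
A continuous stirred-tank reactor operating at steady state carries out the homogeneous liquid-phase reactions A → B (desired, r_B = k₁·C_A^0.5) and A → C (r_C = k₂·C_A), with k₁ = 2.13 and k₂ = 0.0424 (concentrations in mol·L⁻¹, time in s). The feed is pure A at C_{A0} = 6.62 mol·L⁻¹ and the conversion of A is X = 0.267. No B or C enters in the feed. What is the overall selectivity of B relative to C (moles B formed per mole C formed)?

Exit C_A = C_{A0}(1−X) = 6.62×0.733 = 4.852 mol·L⁻¹.
A CSTR operates uniformly at the exit composition, giving r_B = 4.692 and r_C = 0.2057 (each k·C_A^n at C_A = 4.852).
Overall selectivity = C_B/C_C = r_Bτ/(r_Cτ) = r_B/r_C = 22.8.

22.8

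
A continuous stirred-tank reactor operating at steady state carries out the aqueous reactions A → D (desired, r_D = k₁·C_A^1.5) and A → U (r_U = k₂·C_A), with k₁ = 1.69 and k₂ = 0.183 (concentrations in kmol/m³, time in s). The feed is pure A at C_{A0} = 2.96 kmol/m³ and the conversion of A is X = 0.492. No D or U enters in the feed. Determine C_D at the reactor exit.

1.34 kmol/m³

Exit C_A = C_{A0}(1−X) = 2.96×0.508 = 1.504 kmol/m³.
In a CSTR the entire volume is at exit conditions, so r_D = 1.69×1.504^1.5 = 3.116 and r_U = 0.183×1.504 = 0.2752.
Fraction of consumed A going to D: r_D/(r_D+r_U) = 0.9189.
C_D = 0.9189·C_{A0}·X = 0.9189×2.96×0.492 = 1.34 kmol/m³.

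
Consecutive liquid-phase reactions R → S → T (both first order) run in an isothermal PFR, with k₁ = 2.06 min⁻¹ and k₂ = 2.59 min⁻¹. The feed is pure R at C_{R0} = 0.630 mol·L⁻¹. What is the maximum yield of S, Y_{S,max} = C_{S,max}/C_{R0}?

0.327

At the optimum, C_{S,max}/C_{R0} = (k₁/k₂)^[k₂/(k₂−k₁)].
= (2.06/2.59)^(2.59/(2.59−2.06)) = (0.7954)^(4.887) = 0.3267.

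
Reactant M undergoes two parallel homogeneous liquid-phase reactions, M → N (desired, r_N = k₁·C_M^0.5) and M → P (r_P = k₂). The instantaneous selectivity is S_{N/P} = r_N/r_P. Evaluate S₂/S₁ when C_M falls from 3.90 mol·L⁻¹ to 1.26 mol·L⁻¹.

0.568

S_{N/P} = (k₁/k₂)·C_M^0.5, so S₂/S₁ = (C_{M,2}/C_{M,1})^0.5.
= (1.26/3.90)^0.5 = (0.3231)^0.5 = 0.568.
Selectivity toward N falls as C_M falls — high-concentration operation is favoured.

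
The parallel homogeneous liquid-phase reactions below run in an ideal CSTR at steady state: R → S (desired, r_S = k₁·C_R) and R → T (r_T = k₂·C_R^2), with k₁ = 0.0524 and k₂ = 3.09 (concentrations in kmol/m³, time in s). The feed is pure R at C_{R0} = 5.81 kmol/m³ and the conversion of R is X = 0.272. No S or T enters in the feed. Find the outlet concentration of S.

0.00631 kmol/m³

Exit C_R = C_{R0}(1−X) = 5.81×0.728 = 4.230 kmol/m³.
In a CSTR the entire volume is at exit conditions, so r_S = 0.0524×4.230 = 0.2216 and r_T = 3.09×4.230^2 = 55.28.
Fraction of consumed R going to S: r_S/(r_S+r_T) = 0.003993.
C_S = 0.003993·C_{R0}·X = 0.003993×5.81×0.272 = 0.00631 kmol/m³.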